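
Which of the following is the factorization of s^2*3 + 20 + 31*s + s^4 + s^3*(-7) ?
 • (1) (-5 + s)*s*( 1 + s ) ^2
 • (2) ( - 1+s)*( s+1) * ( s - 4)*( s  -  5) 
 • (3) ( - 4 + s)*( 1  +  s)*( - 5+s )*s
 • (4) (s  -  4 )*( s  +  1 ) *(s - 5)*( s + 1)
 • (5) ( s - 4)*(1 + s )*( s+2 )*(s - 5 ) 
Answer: 4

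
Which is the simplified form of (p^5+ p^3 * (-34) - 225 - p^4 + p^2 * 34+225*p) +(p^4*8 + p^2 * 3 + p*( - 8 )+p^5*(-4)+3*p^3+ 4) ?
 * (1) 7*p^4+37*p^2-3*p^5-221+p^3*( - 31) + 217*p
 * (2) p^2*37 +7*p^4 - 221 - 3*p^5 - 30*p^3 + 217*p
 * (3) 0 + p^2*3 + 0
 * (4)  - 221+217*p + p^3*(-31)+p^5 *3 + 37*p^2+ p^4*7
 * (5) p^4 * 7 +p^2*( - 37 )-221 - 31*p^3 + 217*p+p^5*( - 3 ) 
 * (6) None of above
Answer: 1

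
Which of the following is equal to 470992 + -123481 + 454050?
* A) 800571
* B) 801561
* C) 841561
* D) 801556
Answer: B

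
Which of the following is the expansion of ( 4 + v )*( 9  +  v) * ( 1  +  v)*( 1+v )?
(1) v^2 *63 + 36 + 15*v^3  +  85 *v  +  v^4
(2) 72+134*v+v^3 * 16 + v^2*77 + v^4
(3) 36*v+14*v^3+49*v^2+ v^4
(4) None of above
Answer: 1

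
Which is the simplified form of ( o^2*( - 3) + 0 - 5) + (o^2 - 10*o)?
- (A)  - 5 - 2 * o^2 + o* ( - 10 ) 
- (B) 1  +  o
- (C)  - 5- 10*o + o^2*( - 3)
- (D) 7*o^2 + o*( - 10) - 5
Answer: A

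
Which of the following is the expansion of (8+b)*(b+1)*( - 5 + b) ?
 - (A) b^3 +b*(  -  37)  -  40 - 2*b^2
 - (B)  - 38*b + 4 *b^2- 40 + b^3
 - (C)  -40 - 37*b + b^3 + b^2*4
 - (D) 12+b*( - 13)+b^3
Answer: C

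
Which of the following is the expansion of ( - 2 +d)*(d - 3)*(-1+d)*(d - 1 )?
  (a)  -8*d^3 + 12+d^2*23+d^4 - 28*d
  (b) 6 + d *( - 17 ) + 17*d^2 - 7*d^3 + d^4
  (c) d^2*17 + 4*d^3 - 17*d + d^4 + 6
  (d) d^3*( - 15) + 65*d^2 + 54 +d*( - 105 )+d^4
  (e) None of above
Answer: b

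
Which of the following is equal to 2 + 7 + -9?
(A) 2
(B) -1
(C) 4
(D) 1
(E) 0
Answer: E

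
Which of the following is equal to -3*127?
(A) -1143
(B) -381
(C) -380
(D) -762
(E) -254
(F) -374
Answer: B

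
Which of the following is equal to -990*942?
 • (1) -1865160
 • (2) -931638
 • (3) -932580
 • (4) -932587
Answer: 3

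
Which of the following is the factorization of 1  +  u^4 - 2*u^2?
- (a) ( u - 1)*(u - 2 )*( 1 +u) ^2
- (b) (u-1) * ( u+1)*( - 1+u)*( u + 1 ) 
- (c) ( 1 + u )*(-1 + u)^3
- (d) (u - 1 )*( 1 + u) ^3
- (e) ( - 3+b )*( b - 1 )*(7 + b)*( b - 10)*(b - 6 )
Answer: b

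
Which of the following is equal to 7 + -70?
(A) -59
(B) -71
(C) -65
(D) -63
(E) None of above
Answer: D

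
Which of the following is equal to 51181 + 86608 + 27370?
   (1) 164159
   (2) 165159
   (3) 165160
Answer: 2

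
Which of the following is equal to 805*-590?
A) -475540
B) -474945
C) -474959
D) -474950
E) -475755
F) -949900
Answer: D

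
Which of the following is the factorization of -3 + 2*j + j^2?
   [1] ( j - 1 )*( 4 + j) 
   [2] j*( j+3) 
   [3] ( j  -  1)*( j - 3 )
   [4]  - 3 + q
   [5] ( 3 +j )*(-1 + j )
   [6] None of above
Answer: 5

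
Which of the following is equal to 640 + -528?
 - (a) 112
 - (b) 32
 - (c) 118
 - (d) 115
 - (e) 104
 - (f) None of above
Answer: a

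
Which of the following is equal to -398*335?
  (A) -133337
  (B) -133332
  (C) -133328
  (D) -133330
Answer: D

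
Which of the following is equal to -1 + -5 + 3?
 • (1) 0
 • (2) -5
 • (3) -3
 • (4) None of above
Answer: 3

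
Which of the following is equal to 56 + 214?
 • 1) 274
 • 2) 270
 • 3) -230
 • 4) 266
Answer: 2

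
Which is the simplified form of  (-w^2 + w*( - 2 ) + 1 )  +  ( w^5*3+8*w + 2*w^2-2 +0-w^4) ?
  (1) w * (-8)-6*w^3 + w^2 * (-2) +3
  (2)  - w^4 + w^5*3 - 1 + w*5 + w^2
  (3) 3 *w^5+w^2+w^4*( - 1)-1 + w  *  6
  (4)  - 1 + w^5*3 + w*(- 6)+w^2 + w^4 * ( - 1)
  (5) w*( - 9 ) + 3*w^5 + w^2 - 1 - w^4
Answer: 3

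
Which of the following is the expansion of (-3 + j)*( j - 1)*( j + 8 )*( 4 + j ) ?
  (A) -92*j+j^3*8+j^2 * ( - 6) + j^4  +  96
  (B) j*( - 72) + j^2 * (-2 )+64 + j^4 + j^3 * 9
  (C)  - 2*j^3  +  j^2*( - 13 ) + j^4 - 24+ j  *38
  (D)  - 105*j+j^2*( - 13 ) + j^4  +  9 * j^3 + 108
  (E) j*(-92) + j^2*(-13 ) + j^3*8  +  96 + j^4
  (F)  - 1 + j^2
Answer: E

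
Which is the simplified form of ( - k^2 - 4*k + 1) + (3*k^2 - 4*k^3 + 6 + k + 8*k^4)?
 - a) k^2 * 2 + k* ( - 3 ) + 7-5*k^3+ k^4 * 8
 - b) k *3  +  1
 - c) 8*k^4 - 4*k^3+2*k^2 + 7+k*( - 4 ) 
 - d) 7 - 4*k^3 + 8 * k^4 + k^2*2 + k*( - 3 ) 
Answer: d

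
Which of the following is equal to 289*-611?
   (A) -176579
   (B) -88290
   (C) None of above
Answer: A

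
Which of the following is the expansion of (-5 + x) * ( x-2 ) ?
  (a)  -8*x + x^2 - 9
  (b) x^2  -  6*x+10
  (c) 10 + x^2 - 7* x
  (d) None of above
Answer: c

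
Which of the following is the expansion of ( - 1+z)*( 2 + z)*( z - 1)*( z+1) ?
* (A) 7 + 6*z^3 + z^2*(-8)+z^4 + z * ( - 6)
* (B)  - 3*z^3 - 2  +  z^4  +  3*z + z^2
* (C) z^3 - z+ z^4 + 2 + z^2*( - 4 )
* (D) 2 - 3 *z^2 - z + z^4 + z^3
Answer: D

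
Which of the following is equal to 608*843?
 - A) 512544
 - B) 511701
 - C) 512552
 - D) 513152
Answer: A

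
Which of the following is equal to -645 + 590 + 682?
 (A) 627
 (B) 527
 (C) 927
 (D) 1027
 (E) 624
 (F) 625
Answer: A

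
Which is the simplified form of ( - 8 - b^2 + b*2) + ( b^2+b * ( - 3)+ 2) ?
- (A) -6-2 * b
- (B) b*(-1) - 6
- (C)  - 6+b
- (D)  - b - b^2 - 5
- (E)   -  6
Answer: B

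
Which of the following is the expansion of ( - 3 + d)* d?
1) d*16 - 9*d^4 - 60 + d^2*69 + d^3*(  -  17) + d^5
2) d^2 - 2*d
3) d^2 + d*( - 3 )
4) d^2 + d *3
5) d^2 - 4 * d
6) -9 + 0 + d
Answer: 3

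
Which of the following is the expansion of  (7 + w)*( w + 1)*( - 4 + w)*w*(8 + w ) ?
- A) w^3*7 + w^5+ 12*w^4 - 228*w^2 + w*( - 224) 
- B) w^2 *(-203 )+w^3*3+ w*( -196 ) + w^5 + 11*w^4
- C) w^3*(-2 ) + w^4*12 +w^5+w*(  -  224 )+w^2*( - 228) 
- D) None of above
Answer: A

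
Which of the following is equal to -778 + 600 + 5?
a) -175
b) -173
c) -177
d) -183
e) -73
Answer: b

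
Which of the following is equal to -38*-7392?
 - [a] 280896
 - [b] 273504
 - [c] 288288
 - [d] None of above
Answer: a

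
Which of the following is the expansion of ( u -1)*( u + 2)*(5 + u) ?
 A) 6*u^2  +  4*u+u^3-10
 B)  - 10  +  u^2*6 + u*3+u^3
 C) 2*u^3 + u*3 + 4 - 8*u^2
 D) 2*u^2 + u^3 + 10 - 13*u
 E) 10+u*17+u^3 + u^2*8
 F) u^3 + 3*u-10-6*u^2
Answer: B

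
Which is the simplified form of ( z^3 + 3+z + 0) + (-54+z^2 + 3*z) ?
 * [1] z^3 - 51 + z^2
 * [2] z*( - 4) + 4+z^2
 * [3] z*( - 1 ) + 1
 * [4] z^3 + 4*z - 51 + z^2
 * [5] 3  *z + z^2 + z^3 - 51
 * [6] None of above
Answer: 4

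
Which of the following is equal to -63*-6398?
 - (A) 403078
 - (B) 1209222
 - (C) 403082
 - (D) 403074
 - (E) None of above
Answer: D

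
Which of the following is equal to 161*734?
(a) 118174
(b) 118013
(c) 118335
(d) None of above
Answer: a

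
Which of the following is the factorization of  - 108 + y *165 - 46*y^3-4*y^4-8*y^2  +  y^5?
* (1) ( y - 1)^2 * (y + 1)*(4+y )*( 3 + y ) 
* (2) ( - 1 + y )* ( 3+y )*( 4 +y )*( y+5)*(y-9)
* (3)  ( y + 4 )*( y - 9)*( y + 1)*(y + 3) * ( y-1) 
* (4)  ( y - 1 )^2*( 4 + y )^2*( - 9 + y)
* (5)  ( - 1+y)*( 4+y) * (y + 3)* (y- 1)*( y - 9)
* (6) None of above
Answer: 5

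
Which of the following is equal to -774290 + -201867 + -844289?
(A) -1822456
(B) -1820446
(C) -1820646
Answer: B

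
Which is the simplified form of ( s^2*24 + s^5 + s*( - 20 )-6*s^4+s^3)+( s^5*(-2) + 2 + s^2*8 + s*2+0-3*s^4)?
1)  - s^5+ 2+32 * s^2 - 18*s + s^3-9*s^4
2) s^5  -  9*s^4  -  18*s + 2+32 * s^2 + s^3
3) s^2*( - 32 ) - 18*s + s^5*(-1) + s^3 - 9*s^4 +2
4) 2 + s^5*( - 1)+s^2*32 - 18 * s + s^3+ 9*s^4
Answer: 1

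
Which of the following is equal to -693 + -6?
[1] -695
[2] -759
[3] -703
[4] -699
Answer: 4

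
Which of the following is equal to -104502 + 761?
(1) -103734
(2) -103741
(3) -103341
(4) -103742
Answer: 2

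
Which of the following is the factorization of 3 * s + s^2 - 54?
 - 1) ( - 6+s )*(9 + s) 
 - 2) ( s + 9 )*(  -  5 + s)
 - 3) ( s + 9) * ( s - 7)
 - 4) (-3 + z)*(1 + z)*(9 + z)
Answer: 1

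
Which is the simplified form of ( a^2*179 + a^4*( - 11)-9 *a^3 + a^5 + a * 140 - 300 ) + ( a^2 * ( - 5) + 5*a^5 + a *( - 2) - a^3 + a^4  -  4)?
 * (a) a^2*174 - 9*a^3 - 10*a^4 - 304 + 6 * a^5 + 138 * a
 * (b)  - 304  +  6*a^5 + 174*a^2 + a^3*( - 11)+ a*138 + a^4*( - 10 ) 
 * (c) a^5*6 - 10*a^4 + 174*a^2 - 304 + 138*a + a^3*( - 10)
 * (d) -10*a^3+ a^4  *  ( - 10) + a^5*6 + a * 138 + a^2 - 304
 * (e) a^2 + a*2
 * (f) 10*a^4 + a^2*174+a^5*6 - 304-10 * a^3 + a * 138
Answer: c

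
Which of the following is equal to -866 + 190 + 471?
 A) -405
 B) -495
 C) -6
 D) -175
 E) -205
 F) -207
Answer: E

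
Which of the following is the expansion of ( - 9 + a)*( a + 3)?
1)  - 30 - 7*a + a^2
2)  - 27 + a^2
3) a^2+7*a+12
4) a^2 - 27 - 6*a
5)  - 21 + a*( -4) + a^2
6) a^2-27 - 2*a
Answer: 4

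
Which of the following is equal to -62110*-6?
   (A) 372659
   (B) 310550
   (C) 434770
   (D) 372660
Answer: D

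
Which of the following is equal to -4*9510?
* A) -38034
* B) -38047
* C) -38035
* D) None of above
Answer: D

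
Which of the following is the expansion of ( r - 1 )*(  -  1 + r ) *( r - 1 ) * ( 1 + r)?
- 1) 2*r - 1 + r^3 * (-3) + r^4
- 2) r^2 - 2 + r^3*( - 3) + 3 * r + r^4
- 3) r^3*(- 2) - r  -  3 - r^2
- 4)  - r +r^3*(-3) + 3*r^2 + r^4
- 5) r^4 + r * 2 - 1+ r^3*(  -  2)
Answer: 5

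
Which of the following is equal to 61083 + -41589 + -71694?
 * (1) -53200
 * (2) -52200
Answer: 2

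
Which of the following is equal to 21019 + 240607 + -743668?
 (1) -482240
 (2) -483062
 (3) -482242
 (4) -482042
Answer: 4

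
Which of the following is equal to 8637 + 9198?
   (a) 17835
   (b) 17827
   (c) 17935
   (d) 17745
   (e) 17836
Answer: a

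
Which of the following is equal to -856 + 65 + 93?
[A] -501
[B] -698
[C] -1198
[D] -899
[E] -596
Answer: B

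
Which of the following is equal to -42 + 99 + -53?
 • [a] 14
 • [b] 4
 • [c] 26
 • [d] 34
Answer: b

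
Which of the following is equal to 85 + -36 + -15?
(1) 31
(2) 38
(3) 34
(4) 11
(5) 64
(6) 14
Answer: 3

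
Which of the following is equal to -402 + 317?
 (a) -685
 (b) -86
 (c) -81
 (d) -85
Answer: d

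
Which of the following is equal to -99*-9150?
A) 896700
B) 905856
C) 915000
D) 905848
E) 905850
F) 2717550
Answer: E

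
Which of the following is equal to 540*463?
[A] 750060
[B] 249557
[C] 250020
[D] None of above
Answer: C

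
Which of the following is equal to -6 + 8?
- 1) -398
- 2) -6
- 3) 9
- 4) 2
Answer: 4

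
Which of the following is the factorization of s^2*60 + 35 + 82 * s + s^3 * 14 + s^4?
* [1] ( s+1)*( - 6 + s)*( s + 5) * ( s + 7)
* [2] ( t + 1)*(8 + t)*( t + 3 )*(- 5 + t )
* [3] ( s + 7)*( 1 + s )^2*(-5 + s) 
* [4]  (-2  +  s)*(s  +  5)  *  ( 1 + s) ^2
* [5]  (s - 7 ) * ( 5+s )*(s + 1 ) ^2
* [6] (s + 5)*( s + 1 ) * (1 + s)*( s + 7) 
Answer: 6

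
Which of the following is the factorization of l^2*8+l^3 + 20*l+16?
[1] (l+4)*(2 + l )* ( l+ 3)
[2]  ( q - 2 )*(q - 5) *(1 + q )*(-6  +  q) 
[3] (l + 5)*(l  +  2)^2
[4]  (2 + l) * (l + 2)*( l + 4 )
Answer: 4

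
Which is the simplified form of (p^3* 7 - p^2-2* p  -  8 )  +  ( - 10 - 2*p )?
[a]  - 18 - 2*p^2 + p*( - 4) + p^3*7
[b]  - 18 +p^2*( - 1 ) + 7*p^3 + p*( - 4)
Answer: b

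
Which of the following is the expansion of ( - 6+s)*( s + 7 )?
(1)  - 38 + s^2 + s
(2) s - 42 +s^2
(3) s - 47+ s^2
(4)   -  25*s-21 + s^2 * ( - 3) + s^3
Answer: 2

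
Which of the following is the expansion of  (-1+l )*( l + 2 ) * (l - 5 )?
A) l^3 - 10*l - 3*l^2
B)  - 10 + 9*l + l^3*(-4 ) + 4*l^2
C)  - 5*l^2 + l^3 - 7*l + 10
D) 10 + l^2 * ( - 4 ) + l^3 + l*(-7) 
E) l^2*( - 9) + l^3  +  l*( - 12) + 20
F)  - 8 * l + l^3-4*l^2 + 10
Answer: D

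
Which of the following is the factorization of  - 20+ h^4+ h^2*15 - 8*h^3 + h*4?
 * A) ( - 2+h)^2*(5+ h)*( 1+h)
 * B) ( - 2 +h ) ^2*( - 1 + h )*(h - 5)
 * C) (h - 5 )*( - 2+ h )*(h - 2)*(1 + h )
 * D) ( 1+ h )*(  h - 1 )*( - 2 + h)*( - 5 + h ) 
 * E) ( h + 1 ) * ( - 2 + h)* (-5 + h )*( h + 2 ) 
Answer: C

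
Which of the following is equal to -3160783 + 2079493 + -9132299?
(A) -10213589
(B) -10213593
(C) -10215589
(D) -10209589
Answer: A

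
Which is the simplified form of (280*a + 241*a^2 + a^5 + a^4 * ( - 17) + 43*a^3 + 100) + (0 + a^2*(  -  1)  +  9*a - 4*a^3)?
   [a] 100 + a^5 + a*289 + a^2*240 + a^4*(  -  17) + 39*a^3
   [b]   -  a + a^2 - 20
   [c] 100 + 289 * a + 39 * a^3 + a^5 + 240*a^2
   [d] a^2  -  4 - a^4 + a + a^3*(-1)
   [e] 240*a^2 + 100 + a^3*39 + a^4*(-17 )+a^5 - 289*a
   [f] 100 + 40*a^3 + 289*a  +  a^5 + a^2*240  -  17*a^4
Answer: a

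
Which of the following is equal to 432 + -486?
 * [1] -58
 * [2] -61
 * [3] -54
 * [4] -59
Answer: 3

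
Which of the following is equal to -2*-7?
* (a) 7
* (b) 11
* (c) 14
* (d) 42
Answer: c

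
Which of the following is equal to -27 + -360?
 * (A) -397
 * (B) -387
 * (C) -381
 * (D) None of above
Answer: B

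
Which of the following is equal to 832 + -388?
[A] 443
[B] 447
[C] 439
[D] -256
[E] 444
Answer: E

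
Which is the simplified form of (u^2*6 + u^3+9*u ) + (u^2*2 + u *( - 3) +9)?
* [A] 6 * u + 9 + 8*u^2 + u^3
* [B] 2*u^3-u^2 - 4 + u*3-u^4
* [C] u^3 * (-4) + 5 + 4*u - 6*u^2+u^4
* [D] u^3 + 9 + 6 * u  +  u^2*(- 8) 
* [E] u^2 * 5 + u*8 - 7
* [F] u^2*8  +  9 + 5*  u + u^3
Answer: A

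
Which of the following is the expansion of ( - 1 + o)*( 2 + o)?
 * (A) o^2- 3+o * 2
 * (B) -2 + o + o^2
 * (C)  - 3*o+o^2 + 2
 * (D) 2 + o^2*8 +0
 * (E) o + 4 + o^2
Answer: B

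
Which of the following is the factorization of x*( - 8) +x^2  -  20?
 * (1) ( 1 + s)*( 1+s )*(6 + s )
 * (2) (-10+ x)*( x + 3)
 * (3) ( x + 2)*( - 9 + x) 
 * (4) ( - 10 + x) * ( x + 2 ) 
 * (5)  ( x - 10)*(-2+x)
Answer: 4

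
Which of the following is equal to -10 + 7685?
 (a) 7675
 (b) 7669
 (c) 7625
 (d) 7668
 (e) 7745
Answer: a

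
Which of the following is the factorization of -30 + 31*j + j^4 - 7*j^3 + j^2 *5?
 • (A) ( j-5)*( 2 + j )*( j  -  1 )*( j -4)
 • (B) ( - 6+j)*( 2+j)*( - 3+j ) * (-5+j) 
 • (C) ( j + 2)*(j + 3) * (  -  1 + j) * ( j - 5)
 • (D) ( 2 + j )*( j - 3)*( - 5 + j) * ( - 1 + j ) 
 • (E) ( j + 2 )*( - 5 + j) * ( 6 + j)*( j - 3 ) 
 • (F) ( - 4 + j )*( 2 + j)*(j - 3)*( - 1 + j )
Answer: D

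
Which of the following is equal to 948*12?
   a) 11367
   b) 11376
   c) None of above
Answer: b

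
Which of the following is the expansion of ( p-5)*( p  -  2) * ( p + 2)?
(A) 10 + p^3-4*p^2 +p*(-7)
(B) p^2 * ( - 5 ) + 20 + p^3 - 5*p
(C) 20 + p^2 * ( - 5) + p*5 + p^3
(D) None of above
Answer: D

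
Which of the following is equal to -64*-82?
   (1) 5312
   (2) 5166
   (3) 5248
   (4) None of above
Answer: 3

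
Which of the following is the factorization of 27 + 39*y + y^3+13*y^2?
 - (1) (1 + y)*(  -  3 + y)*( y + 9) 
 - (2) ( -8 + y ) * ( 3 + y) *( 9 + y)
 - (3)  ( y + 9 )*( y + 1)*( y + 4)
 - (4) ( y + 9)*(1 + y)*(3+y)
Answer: 4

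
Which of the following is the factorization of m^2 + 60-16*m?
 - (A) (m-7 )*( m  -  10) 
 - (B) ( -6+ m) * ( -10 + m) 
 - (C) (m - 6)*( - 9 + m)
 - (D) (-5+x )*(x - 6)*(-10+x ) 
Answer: B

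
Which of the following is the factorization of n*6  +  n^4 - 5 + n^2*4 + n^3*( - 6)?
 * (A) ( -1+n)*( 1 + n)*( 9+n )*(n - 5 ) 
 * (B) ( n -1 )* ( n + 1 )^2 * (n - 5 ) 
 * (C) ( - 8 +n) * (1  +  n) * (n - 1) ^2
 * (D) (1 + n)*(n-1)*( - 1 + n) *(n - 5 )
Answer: D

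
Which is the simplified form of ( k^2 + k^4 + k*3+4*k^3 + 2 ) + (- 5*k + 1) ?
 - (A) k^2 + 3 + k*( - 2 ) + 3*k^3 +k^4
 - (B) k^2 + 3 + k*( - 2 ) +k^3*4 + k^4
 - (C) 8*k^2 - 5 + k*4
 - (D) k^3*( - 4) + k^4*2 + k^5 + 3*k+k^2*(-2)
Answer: B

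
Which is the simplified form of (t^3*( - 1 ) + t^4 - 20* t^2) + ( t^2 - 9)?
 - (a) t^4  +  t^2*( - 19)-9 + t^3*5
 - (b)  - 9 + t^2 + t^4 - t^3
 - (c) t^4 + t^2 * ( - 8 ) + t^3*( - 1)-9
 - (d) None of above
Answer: d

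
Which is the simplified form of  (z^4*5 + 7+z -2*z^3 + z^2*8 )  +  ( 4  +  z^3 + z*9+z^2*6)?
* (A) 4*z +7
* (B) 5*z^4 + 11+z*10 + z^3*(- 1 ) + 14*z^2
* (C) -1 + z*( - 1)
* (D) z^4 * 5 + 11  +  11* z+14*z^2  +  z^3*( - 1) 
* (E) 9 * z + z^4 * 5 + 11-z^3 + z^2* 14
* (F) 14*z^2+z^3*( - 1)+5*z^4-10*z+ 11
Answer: B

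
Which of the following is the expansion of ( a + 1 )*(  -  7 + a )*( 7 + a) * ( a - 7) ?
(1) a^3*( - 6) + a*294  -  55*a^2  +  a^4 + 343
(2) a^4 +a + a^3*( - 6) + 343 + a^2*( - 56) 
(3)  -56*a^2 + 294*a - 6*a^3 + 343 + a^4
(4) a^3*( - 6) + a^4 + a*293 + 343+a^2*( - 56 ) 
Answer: 3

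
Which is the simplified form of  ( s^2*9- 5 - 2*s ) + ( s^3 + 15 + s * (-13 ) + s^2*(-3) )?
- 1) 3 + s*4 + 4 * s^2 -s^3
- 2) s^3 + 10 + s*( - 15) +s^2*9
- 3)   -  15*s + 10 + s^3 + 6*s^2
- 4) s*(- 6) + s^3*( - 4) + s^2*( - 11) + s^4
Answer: 3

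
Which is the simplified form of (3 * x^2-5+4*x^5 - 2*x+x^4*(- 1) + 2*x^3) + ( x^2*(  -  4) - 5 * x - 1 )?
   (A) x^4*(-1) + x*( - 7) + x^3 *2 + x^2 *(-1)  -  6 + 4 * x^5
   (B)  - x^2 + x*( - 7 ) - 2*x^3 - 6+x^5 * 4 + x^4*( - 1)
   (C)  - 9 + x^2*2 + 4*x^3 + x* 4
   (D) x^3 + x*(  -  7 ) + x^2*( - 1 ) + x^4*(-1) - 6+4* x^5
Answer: A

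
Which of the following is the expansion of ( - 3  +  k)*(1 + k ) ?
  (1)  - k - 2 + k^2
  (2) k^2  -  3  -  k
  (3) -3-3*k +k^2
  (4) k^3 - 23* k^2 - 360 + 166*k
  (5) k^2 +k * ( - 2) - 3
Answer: 5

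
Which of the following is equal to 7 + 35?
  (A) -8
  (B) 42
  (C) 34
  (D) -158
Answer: B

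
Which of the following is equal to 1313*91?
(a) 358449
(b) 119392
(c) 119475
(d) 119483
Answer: d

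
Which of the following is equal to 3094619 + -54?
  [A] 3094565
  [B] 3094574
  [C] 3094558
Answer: A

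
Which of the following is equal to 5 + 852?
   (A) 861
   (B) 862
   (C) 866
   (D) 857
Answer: D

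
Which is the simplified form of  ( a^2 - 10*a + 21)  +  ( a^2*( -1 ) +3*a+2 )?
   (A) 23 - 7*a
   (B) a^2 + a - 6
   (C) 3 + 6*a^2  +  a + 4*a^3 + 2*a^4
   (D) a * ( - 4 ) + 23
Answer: A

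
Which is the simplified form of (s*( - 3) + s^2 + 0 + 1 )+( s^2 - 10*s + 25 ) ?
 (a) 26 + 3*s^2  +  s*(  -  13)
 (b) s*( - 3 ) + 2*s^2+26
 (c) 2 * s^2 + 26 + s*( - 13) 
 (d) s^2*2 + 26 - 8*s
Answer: c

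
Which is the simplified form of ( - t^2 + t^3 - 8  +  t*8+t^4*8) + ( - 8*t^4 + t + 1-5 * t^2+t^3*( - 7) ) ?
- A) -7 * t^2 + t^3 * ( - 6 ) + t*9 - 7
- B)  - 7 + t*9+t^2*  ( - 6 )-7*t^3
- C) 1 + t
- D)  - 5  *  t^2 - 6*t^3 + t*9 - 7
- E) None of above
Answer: E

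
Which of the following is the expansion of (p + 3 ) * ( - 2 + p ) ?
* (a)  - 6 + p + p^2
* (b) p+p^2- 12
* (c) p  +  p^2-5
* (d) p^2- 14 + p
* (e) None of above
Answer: a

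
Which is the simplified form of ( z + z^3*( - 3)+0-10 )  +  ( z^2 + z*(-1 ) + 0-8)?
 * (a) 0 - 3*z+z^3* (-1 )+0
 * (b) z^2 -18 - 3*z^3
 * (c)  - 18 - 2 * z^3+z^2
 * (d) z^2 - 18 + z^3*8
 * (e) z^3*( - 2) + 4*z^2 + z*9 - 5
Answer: b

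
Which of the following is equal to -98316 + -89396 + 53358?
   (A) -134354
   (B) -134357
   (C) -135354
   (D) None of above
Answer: A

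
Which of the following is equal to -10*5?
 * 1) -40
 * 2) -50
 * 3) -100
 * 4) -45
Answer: 2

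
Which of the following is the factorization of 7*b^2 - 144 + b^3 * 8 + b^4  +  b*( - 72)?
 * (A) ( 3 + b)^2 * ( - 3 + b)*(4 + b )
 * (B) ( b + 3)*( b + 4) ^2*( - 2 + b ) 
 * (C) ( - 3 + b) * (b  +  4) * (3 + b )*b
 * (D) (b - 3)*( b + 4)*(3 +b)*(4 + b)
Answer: D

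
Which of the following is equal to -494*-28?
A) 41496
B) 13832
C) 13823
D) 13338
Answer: B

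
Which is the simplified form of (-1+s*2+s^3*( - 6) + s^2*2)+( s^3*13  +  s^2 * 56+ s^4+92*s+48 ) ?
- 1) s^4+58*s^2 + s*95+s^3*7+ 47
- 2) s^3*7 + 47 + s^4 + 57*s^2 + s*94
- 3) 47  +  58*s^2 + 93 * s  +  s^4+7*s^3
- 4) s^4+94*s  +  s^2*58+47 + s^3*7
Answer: 4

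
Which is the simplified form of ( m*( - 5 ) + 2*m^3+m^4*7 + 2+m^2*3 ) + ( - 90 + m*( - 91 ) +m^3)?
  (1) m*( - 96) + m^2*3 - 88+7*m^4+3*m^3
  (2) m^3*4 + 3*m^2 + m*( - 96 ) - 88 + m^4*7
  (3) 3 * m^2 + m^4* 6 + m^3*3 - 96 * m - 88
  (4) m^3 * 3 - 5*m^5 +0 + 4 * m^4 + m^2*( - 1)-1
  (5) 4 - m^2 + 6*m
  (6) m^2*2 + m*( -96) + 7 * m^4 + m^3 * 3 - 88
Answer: 1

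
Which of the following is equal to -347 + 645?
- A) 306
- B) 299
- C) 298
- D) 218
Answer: C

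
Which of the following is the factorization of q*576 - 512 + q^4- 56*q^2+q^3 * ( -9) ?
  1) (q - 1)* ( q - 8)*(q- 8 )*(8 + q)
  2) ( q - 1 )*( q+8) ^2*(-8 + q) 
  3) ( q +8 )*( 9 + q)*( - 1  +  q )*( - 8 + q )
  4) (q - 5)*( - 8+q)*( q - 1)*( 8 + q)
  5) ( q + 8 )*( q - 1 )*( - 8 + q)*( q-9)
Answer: 1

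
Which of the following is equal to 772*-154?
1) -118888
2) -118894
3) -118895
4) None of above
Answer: 1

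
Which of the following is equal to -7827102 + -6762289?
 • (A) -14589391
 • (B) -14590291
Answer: A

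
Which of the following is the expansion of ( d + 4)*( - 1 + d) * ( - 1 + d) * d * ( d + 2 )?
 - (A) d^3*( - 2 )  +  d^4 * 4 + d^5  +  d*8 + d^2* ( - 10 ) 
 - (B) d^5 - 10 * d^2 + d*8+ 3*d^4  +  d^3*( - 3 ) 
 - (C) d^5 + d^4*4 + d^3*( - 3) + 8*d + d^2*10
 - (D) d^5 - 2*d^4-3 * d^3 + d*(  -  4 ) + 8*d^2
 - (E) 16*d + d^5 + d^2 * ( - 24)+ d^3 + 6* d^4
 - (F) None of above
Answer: F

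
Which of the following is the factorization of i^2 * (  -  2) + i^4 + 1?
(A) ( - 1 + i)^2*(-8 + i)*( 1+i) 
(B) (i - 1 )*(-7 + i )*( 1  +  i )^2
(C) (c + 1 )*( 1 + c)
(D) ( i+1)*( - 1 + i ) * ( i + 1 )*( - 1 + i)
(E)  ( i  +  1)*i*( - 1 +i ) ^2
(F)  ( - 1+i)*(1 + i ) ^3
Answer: D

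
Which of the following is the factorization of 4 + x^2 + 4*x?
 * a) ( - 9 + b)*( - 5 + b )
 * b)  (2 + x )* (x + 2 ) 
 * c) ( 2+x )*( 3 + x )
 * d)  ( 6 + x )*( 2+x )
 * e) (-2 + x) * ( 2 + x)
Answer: b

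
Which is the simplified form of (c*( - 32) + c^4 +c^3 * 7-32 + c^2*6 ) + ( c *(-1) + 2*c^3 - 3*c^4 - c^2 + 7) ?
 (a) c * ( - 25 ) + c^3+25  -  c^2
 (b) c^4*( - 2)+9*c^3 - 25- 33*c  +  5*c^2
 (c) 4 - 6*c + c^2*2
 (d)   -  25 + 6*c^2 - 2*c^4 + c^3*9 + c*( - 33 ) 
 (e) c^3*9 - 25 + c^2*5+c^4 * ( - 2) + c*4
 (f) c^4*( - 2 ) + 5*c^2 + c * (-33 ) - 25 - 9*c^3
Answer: b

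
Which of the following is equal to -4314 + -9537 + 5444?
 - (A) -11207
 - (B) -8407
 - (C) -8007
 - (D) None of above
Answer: B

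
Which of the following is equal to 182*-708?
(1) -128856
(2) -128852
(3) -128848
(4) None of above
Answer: 1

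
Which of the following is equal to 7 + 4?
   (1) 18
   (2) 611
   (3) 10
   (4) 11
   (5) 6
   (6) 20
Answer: 4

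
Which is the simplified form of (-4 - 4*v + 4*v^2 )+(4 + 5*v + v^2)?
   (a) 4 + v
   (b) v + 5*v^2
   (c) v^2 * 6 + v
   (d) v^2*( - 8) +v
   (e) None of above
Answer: b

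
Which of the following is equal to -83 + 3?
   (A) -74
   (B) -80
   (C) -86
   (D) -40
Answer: B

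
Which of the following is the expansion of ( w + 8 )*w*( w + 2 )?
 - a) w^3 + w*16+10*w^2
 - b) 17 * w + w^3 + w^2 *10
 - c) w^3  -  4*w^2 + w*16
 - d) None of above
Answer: a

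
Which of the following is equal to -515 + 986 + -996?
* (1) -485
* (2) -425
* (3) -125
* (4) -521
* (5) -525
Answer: 5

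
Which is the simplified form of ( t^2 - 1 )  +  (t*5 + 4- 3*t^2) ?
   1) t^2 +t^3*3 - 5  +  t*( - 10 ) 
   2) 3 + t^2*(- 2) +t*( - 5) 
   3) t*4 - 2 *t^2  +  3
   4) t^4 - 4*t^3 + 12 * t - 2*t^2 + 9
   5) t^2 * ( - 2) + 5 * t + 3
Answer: 5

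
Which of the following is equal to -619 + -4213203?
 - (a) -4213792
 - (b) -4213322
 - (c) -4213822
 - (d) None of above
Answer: c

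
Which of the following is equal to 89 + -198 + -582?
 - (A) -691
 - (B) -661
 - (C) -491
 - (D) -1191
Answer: A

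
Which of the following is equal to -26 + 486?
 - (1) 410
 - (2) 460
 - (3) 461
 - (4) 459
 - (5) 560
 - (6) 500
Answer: 2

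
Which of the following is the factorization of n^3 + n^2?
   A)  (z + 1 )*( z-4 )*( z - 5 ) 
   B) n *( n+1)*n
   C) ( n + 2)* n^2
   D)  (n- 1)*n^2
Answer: B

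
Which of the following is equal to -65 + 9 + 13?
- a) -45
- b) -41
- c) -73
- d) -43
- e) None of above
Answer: d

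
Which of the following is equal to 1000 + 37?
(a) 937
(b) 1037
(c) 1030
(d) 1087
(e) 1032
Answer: b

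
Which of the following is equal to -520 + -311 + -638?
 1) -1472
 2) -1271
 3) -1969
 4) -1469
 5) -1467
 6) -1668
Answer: 4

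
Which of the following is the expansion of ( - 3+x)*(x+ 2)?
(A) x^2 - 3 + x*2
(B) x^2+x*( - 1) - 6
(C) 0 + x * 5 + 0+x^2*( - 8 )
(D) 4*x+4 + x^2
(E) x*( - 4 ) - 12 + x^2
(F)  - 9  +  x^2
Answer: B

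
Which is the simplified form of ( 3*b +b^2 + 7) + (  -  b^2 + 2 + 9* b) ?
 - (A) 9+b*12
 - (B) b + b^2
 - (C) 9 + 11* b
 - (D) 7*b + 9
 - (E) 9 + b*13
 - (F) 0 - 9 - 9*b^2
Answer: A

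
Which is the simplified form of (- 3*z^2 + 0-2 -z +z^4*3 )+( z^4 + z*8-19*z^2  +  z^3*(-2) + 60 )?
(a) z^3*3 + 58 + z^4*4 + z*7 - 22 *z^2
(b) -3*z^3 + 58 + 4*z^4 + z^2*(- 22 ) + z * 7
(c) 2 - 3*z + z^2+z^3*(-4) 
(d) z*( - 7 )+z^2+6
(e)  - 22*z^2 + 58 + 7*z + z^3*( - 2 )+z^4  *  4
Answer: e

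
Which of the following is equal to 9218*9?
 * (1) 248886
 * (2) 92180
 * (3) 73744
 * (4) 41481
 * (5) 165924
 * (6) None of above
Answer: 6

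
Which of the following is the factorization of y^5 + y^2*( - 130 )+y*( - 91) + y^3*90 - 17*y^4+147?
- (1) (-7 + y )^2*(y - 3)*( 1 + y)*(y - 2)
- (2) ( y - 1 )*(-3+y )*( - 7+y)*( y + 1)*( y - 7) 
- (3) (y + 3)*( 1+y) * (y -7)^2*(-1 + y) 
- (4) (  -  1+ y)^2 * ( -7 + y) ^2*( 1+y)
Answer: 2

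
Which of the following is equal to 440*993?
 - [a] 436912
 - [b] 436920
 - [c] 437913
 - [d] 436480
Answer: b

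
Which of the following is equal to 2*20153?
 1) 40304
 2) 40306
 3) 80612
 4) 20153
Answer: 2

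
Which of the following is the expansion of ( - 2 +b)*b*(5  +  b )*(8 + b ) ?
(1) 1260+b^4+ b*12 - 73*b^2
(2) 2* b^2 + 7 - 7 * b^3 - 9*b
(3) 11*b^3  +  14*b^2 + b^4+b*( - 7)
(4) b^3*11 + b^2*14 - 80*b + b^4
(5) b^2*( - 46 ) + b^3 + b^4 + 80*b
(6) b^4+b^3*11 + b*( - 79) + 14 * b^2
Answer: 4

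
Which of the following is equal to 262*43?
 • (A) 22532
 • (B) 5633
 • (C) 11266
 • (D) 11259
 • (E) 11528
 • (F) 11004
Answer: C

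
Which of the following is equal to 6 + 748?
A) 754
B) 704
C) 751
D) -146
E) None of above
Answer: A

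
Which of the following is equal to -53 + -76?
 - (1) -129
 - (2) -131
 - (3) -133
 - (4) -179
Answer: 1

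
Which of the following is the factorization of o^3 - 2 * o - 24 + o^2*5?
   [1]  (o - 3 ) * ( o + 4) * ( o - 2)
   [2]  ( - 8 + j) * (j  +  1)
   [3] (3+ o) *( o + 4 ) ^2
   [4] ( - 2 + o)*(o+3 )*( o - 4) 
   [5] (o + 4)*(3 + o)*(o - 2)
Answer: 5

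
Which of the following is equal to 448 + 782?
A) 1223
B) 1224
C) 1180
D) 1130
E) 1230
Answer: E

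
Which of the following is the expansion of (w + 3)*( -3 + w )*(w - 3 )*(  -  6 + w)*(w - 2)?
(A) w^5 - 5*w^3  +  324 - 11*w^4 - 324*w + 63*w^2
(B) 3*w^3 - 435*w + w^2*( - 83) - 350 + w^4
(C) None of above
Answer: C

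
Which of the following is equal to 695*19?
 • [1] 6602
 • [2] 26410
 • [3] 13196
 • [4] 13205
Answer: 4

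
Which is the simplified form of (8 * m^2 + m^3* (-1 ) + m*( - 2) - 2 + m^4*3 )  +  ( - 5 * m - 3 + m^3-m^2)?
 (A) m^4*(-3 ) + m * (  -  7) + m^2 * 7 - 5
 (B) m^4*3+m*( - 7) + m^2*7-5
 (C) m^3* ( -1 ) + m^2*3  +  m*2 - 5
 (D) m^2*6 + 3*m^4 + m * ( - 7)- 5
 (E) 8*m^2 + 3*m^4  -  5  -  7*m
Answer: B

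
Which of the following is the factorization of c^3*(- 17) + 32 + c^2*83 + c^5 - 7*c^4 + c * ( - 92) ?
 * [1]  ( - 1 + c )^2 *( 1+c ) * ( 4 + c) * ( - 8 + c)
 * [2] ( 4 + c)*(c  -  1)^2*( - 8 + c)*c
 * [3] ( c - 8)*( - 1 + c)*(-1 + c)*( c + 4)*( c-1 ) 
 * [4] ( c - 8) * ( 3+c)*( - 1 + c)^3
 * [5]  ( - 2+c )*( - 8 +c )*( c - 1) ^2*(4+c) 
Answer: 3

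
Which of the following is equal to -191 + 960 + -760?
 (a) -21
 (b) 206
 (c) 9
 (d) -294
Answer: c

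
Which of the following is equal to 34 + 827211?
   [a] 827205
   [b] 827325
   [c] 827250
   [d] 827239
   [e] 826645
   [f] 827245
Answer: f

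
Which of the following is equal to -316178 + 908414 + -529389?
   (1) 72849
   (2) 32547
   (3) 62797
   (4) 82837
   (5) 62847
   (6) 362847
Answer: 5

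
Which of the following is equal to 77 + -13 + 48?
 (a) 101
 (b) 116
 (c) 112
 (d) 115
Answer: c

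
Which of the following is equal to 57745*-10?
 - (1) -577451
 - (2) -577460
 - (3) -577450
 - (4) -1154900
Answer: 3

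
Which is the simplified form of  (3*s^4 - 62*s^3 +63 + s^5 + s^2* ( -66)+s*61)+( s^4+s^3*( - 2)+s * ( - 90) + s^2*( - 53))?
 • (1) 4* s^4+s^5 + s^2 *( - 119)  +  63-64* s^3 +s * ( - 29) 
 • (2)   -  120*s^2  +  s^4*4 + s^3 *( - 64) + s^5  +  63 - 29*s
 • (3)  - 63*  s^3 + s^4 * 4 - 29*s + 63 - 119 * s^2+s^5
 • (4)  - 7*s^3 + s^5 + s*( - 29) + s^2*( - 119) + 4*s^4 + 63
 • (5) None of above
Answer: 1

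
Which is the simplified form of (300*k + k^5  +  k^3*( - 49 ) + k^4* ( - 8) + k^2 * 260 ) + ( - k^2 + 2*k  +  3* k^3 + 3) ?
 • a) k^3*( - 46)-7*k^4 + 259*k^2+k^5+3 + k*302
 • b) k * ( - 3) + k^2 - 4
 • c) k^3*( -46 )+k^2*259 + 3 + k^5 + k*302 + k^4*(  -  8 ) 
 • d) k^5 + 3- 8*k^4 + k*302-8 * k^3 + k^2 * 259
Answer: c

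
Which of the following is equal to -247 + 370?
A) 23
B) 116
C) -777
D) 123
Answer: D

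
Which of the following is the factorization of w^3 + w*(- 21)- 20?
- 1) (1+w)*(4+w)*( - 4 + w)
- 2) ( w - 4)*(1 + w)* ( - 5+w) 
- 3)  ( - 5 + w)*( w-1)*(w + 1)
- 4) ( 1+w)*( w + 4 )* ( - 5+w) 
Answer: 4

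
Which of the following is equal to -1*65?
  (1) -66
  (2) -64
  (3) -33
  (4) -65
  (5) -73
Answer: 4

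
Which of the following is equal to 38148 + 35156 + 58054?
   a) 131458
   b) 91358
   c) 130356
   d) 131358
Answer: d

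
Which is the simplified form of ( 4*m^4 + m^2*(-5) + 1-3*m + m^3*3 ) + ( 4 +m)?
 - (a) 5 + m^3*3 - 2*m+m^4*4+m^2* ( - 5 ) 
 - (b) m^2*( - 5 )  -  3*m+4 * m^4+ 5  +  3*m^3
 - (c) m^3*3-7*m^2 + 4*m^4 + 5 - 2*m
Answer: a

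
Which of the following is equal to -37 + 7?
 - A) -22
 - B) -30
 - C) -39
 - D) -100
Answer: B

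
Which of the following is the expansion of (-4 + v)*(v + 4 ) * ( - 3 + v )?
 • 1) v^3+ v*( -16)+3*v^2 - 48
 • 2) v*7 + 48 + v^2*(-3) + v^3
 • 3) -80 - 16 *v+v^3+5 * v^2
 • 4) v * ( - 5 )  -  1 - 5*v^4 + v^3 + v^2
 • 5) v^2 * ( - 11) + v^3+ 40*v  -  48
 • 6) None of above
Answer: 6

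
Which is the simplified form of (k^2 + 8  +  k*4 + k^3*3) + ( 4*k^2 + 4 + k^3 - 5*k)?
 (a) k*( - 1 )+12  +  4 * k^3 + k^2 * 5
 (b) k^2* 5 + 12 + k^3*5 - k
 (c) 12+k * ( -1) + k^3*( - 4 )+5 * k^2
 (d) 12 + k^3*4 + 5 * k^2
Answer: a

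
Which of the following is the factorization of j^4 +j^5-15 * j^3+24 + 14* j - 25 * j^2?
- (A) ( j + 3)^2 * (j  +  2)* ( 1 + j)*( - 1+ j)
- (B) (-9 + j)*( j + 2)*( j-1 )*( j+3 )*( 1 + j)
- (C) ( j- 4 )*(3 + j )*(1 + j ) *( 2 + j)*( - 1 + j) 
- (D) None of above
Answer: C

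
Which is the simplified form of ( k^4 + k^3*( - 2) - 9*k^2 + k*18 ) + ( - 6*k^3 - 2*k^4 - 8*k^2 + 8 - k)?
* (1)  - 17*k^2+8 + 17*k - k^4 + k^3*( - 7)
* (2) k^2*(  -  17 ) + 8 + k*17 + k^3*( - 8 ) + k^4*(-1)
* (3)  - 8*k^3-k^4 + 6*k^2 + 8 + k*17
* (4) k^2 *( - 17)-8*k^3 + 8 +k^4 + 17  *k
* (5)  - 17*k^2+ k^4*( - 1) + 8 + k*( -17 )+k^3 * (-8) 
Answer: 2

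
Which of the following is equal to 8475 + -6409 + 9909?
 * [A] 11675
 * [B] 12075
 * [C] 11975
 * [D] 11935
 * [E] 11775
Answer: C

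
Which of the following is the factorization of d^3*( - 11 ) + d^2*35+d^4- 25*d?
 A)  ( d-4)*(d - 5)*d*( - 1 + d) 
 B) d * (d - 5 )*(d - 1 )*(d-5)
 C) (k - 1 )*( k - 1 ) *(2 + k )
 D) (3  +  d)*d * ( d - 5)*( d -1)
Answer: B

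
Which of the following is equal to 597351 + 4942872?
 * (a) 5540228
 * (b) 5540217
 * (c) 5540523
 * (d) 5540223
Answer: d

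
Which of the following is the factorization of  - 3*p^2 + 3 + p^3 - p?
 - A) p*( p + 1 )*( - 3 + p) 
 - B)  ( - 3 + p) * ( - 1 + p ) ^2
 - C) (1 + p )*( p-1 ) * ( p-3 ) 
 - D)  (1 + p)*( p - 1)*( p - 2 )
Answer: C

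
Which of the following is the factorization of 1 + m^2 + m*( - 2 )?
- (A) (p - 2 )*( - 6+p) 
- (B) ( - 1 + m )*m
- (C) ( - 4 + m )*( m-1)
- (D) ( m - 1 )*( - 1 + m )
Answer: D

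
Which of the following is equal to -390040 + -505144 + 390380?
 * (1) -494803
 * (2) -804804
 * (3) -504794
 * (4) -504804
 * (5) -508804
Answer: 4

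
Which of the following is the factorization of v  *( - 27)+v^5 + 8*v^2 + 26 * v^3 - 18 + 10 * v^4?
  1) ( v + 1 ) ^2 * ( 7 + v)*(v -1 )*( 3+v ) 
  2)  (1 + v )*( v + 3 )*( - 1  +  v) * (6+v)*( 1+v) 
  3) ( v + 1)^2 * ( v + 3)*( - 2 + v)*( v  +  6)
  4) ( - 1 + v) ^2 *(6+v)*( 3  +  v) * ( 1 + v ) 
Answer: 2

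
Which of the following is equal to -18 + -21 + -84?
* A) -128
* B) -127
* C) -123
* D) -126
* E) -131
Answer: C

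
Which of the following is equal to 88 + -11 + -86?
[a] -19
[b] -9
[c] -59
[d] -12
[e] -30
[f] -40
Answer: b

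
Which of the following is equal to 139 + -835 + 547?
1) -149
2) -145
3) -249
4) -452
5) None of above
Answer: 1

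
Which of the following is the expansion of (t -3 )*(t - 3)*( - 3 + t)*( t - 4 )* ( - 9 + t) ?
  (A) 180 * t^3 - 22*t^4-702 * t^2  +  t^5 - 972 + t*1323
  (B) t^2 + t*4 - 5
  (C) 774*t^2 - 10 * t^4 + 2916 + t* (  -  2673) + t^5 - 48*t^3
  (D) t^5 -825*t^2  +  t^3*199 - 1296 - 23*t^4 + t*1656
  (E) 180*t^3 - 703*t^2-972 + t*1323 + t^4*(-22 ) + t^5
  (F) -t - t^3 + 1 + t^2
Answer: A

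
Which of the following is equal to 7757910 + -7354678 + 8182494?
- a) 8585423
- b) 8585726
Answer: b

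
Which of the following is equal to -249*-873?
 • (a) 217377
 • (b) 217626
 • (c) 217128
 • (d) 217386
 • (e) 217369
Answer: a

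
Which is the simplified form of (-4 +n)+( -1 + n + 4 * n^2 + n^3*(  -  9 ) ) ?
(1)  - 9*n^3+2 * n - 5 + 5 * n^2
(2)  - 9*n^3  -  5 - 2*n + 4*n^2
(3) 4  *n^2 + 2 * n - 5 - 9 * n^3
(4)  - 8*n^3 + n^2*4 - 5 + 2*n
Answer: 3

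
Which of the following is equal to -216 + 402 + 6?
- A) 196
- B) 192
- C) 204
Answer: B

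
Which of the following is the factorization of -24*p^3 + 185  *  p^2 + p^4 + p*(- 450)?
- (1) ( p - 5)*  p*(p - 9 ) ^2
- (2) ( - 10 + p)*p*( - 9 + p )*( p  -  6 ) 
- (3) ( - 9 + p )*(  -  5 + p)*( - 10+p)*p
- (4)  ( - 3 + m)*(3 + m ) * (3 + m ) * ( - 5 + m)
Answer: 3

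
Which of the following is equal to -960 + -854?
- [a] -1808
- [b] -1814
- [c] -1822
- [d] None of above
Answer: b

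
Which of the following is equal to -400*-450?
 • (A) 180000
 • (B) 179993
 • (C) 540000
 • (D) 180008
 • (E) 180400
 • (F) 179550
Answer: A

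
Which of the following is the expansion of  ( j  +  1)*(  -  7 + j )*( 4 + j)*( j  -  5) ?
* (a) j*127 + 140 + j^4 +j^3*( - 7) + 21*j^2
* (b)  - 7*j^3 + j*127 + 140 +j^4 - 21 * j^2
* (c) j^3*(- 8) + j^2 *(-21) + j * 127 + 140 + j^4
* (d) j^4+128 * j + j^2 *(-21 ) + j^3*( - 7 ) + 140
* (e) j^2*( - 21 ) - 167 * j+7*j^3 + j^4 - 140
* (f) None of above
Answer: b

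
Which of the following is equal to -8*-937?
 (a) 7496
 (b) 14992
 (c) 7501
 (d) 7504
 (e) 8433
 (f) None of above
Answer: a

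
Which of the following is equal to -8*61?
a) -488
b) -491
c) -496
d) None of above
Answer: a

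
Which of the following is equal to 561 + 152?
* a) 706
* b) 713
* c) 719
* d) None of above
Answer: b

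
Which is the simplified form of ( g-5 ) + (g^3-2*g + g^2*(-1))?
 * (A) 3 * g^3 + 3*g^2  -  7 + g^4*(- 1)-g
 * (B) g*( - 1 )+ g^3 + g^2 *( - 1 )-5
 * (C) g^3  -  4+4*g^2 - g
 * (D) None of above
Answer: B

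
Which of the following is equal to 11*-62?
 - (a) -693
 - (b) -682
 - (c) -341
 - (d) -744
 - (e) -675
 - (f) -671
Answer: b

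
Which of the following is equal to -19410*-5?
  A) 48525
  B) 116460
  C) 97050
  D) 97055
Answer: C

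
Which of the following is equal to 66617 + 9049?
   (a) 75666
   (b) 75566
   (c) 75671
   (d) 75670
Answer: a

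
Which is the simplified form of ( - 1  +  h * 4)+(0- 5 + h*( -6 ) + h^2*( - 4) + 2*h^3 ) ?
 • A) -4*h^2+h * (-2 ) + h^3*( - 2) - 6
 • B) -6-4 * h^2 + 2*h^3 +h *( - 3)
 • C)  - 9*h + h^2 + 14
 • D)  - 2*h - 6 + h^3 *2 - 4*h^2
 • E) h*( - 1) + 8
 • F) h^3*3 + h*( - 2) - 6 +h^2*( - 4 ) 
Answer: D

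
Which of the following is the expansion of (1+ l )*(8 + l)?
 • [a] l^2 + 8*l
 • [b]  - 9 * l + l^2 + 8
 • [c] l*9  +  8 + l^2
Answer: c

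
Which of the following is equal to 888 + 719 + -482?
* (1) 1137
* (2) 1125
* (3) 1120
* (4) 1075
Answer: 2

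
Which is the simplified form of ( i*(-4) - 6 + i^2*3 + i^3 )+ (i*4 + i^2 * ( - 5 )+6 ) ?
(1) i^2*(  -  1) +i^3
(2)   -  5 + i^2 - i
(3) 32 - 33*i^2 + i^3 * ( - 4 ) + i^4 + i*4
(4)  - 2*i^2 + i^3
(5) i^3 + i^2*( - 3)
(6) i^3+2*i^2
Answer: 4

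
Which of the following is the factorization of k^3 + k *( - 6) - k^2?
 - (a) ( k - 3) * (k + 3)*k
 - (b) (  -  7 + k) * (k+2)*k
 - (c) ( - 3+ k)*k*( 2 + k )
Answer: c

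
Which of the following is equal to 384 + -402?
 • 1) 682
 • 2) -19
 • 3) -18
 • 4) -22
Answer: 3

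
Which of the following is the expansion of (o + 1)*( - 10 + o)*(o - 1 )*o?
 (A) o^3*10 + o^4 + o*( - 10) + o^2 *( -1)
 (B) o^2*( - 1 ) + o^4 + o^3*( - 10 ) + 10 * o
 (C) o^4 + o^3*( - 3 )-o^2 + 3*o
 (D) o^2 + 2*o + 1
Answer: B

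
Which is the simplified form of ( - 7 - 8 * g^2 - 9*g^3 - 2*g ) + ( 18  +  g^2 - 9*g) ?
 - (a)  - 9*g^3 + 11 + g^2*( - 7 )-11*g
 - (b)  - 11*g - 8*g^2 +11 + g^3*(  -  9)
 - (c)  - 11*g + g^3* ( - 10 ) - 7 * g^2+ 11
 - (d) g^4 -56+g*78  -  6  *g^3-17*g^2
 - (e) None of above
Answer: a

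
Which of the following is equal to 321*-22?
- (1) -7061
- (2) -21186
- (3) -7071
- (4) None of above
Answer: 4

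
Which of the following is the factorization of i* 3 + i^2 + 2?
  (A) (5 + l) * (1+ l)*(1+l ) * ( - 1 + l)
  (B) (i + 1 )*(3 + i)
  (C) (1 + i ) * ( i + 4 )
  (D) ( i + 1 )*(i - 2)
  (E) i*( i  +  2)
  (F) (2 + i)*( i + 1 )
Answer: F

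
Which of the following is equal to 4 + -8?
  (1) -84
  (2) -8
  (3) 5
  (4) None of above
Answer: 4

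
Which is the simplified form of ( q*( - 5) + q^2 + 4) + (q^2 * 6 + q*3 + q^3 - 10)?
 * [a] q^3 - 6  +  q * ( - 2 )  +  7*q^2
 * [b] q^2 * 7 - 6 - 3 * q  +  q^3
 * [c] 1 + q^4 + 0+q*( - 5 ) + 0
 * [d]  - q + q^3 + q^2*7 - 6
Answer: a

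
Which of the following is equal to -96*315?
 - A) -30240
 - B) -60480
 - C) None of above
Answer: A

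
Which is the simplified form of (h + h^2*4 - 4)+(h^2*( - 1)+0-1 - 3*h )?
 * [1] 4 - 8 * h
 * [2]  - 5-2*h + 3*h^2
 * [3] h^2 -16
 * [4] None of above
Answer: 2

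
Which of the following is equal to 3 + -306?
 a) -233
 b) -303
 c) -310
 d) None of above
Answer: b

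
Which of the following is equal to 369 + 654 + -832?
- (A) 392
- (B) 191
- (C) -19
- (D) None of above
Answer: B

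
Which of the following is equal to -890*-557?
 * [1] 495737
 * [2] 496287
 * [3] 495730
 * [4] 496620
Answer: 3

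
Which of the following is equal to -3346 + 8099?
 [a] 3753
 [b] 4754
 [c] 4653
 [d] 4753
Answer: d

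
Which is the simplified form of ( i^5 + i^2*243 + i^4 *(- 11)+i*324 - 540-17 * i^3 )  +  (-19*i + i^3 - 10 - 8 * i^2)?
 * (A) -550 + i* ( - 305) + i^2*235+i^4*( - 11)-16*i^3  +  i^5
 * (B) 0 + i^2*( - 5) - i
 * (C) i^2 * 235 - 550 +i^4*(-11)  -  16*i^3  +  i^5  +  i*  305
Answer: C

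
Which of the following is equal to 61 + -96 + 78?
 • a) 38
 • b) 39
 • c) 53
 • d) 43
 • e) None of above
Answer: d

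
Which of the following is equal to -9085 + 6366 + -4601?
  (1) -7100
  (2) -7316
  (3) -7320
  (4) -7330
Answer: 3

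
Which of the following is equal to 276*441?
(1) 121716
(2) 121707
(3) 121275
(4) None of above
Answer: 1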